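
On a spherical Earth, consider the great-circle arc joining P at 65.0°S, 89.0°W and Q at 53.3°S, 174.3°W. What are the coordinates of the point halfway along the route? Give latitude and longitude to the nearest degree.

≈ 66°S, 141°W

Convert each endpoint to a unit vector on the sphere (x = cos φ cos λ, y = cos φ sin λ, z = sin φ).
The central angle between the endpoints is δ = arccos(p₁·p₂) ≈ 0.727 rad (41.6°).
Interpolate at f = 1/2 with slerp weights a = sin((1−f)δ)/sin δ ≈ 0.535, b = sin(fδ)/sin δ ≈ 0.535.
p = a·p₁ + b·p₂ ≈ (-0.314, -0.258, -0.914); φ = arcsin(p_z) ≈ -66.02°, λ = atan2(p_y, p_x) ≈ -140.63°.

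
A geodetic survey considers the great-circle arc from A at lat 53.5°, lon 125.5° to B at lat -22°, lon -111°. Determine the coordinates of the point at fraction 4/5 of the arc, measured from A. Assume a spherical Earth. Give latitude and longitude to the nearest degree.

≈ lat -2°, lon -127°

Convert each endpoint to a unit vector on the sphere (x = cos φ cos λ, y = cos φ sin λ, z = sin φ).
The central angle between the endpoints is δ = arccos(p₁·p₂) ≈ 2.221 rad (127.3°).
Interpolate at f = 4/5 with slerp weights a = sin((1−f)δ)/sin δ ≈ 0.540, b = sin(fδ)/sin δ ≈ 1.230.
p = a·p₁ + b·p₂ ≈ (-0.595, -0.803, -0.027); φ = arcsin(p_z) ≈ -1.53°, λ = atan2(p_y, p_x) ≈ -126.54°.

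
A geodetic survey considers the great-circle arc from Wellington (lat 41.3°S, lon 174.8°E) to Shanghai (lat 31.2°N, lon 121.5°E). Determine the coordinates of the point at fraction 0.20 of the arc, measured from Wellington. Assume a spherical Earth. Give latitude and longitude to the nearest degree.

≈ lat 28°S, lon 161°E

Convert each endpoint to a unit vector on the sphere (x = cos φ cos λ, y = cos φ sin λ, z = sin φ).
The central angle between the endpoints is δ = arccos(p₁·p₂) ≈ 1.529 rad (87.6°).
Interpolate at f = 0.20 with slerp weights a = sin((1−f)δ)/sin δ ≈ 0.941, b = sin(fδ)/sin δ ≈ 0.301.
p = a·p₁ + b·p₂ ≈ (-0.839, 0.284, -0.465); φ = arcsin(p_z) ≈ -27.71°, λ = atan2(p_y, p_x) ≈ 161.30°.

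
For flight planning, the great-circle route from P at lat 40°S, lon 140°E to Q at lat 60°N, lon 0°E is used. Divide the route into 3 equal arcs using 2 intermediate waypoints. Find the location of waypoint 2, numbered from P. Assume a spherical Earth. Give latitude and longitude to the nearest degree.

Convert each endpoint to a unit vector on the sphere (x = cos φ cos λ, y = cos φ sin λ, z = sin φ).
The central angle between the endpoints is δ = arccos(p₁·p₂) ≈ 2.587 rad (148.2°).
Interpolate at f = 2/3 with slerp weights a = sin((1−f)δ)/sin δ ≈ 1.442, b = sin(fδ)/sin δ ≈ 1.876.
p = a·p₁ + b·p₂ ≈ (0.092, 0.710, 0.698); φ = arcsin(p_z) ≈ 44.28°, λ = atan2(p_y, p_x) ≈ 82.61°.

≈ lat 44°N, lon 83°E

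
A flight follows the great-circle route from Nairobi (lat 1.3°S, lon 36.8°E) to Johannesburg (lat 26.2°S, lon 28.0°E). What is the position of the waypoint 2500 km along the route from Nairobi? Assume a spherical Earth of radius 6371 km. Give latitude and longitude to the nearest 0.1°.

The haversine formula gives a central angle δ ≈ 0.459 rad (26.3°) between the endpoints. The total great-circle distance is δ·R ≈ 0.459 × 6371 ≈ 2924 km, so the target fraction is f = 2500/2924 ≈ 0.855.
Interpolate at f ≈ 0.855 with slerp weights a = sin((1−f)δ)/sin δ ≈ 0.150, b = sin(fδ)/sin δ ≈ 0.863.
p = a·p₁ + b·p₂ ≈ (0.804, 0.454, -0.384); φ = arcsin(p_z) ≈ -22.61°, λ = atan2(p_y, p_x) ≈ 29.43°.

≈ lat 22.6°S, lon 29.4°E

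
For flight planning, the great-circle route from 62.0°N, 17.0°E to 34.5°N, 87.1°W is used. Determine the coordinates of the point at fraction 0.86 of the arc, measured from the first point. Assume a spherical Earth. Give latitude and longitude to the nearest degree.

≈ 42°N, 81°W

Convert each endpoint to a unit vector on the sphere (x = cos φ cos λ, y = cos φ sin λ, z = sin φ).
The central angle between the endpoints is δ = arccos(p₁·p₂) ≈ 1.153 rad (66.1°).
Interpolate at f = 0.86 with slerp weights a = sin((1−f)δ)/sin δ ≈ 0.176, b = sin(fδ)/sin δ ≈ 0.916.
p = a·p₁ + b·p₂ ≈ (0.117, -0.730, 0.674); φ = arcsin(p_z) ≈ 42.37°, λ = atan2(p_y, p_x) ≈ -80.88°.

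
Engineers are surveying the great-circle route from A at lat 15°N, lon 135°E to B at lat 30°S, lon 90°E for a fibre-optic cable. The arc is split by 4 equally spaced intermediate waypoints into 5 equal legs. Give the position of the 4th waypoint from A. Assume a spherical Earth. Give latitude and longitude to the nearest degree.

The haversine formula gives a central angle δ ≈ 1.090 rad (62.5°) between the endpoints.
Interpolate at f = 4/5 with slerp weights a = sin((1−f)δ)/sin δ ≈ 0.244, b = sin(fδ)/sin δ ≈ 0.864.
p = a·p₁ + b·p₂ ≈ (-0.167, 0.915, -0.369); φ = arcsin(p_z) ≈ -21.63°, λ = atan2(p_y, p_x) ≈ 100.33°.

≈ lat 22°S, lon 100°E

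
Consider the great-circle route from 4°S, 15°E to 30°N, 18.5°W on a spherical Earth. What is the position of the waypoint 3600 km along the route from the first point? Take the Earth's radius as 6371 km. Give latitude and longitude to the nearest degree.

≈ 20°N, 7°W

The haversine formula gives a central angle δ ≈ 0.815 rad (46.7°) between the endpoints. The total great-circle distance is δ·R ≈ 0.815 × 6371 ≈ 5195 km, so the target fraction is f = 3600/5195 ≈ 0.693.
Interpolate at f ≈ 0.693 with slerp weights a = sin((1−f)δ)/sin δ ≈ 0.340, b = sin(fδ)/sin δ ≈ 0.735.
p = a·p₁ + b·p₂ ≈ (0.932, -0.114, 0.344); φ = arcsin(p_z) ≈ 20.12°, λ = atan2(p_y, p_x) ≈ -6.99°.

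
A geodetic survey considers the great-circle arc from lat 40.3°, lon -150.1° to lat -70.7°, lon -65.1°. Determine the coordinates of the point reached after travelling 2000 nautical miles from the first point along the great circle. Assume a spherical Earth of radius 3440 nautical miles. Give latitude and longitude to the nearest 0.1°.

≈ lat 9.1°, lon -137.0°

Write both endpoints as unit vectors p₁, p₂ with components (cos φ cos λ, cos φ sin λ, sin φ).
The central angle between the endpoints is δ = arccos(p₁·p₂) ≈ 2.200 rad (126.0°). The total great-circle distance is δ·R ≈ 2.200 × 3440 ≈ 7568 nmi, so the target fraction is f = 2000/7568 ≈ 0.264.
Interpolate at f ≈ 0.264 with slerp weights a = sin((1−f)δ)/sin δ ≈ 1.235, b = sin(fδ)/sin δ ≈ 0.679.
p = a·p₁ + b·p₂ ≈ (-0.722, -0.673, 0.158); φ = arcsin(p_z) ≈ 9.09°, λ = atan2(p_y, p_x) ≈ -137.01°.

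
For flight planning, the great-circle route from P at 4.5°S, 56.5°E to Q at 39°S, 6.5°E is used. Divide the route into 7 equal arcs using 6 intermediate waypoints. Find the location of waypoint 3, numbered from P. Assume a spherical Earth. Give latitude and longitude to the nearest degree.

≈ 21°S, 38°E

Convert each endpoint to a unit vector on the sphere (x = cos φ cos λ, y = cos φ sin λ, z = sin φ).
The central angle between the endpoints is δ = arccos(p₁·p₂) ≈ 0.992 rad (56.8°).
Interpolate at f = 3/7 with slerp weights a = sin((1−f)δ)/sin δ ≈ 0.641, b = sin(fδ)/sin δ ≈ 0.493.
p = a·p₁ + b·p₂ ≈ (0.733, 0.577, -0.360); φ = arcsin(p_z) ≈ -21.12°, λ = atan2(p_y, p_x) ≈ 38.18°.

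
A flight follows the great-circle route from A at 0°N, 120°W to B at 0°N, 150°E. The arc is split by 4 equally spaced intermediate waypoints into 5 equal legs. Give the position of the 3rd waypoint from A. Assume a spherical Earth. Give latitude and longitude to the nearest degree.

Convert each endpoint to a unit vector on the sphere (x = cos φ cos λ, y = cos φ sin λ, z = sin φ).
The central angle between the endpoints is δ = arccos(p₁·p₂) ≈ 1.571 rad (90.0°).
Interpolate at f = 3/5 with slerp weights a = sin((1−f)δ)/sin δ ≈ 0.588, b = sin(fδ)/sin δ ≈ 0.809.
p = a·p₁ + b·p₂ ≈ (-0.995, -0.105, 0.000); φ = arcsin(p_z) ≈ 0.00°, λ = atan2(p_y, p_x) ≈ -174.00°.

≈ 0°N, 174°W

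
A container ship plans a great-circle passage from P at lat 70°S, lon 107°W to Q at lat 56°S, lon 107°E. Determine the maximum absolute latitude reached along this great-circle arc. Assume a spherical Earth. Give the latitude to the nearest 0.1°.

The great circle lies in the plane with unit normal n̂ = (p₁ × p₂)/|p₁ × p₂|.
Here n̂_z ≈ -0.136; the vertex latitude is φ_max = arccos|n̂_z| ≈ 82.2°.
Check via Clairaut: cos φ_max = |cos φ₁| · sin C = cos(70.0°)·sin(156.5°) ≈ 0.136, again giving ≈ 82.2°.

≈ 82.2°S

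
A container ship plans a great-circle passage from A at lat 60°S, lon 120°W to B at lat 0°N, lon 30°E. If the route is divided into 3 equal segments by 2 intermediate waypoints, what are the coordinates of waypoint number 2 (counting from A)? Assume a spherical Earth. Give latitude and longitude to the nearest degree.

≈ lat 37°S, lon 18°E

From cos δ = sin φ₁ sin φ₂ + cos φ₁ cos φ₂ cos Δλ, the central angle is δ ≈ 2.019 rad (115.7°).
Interpolate at f = 2/3 with slerp weights a = sin((1−f)δ)/sin δ ≈ 0.691, b = sin(fδ)/sin δ ≈ 1.081.
p = a·p₁ + b·p₂ ≈ (0.764, 0.241, -0.599); φ = arcsin(p_z) ≈ -36.78°, λ = atan2(p_y, p_x) ≈ 17.54°.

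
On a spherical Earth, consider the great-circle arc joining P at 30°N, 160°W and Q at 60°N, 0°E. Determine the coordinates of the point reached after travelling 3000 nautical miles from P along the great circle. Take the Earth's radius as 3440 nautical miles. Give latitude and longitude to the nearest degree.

≈ 77°N, 124°W

Write both endpoints as unit vectors p₁, p₂ with components (cos φ cos λ, cos φ sin λ, sin φ).
The central angle between the endpoints is δ = arccos(p₁·p₂) ≈ 1.545 rad (88.5°). The total great-circle distance is δ·R ≈ 1.545 × 3440 ≈ 5314 nmi, so the target fraction is f = 3000/5314 ≈ 0.565.
Interpolate at f ≈ 0.565 with slerp weights a = sin((1−f)δ)/sin δ ≈ 0.623, b = sin(fδ)/sin δ ≈ 0.766.
p = a·p₁ + b·p₂ ≈ (-0.124, -0.185, 0.975); φ = arcsin(p_z) ≈ 77.14°, λ = atan2(p_y, p_x) ≈ -123.94°.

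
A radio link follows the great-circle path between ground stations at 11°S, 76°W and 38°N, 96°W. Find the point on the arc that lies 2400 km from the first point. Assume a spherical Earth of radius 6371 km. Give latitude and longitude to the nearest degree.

From cos δ = sin φ₁ sin φ₂ + cos φ₁ cos φ₂ cos Δλ, the central angle is δ ≈ 0.915 rad (52.5°). The total great-circle distance is δ·R ≈ 0.915 × 6371 ≈ 5833 km, so the target fraction is f = 2400/5833 ≈ 0.411.
Interpolate at f ≈ 0.411 with slerp weights a = sin((1−f)δ)/sin δ ≈ 0.647, b = sin(fδ)/sin δ ≈ 0.464.
p = a·p₁ + b·p₂ ≈ (0.115, -0.980, 0.162); φ = arcsin(p_z) ≈ 9.33°, λ = atan2(p_y, p_x) ≈ -83.28°.

≈ 9°N, 83°W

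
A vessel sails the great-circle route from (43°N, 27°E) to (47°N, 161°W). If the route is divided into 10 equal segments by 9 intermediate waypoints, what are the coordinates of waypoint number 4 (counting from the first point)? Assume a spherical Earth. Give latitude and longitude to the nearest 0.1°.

≈ (78.3°N, 43.0°E)

Convert each endpoint to a unit vector on the sphere (x = cos φ cos λ, y = cos φ sin λ, z = sin φ).
The central angle between the endpoints is δ = arccos(p₁·p₂) ≈ 1.566 rad (89.7°).
Interpolate at f = 4/10 with slerp weights a = sin((1−f)δ)/sin δ ≈ 0.807, b = sin(fδ)/sin δ ≈ 0.586.
p = a·p₁ + b·p₂ ≈ (0.148, 0.138, 0.979); φ = arcsin(p_z) ≈ 78.33°, λ = atan2(p_y, p_x) ≈ 42.96°.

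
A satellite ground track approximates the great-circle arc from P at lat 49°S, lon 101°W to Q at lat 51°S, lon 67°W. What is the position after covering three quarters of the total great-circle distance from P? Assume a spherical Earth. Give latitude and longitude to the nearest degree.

From cos δ = sin φ₁ sin φ₂ + cos φ₁ cos φ₂ cos Δλ, the central angle is δ ≈ 0.380 rad (21.8°).
Interpolate at f = 3/4 with slerp weights a = sin((1−f)δ)/sin δ ≈ 0.256, b = sin(fδ)/sin δ ≈ 0.758.
p = a·p₁ + b·p₂ ≈ (0.154, -0.604, -0.782); φ = arcsin(p_z) ≈ -51.45°, λ = atan2(p_y, p_x) ≈ -75.66°.

≈ lat 51°S, lon 76°W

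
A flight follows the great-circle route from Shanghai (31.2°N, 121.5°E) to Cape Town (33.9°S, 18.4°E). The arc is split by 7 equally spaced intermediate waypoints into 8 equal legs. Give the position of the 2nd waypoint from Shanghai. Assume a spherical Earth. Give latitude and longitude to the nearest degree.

Write both endpoints as unit vectors p₁, p₂ with components (cos φ cos λ, cos φ sin λ, sin φ).
The central angle between the endpoints is δ = arccos(p₁·p₂) ≈ 2.037 rad (116.7°).
Interpolate at f = 2/8 with slerp weights a = sin((1−f)δ)/sin δ ≈ 1.119, b = sin(fδ)/sin δ ≈ 0.546.
p = a·p₁ + b·p₂ ≈ (-0.070, 0.959, 0.275); φ = arcsin(p_z) ≈ 15.96°, λ = atan2(p_y, p_x) ≈ 94.17°.

≈ 16°N, 94°E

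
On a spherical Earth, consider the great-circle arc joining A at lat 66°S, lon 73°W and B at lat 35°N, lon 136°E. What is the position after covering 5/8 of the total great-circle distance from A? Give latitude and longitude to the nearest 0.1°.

Write both endpoints as unit vectors p₁, p₂ with components (cos φ cos λ, cos φ sin λ, sin φ).
The central angle between the endpoints is δ = arccos(p₁·p₂) ≈ 2.524 rad (144.6°).
Interpolate at f = 5/8 with slerp weights a = sin((1−f)δ)/sin δ ≈ 1.402, b = sin(fδ)/sin δ ≈ 1.727.
p = a·p₁ + b·p₂ ≈ (-0.851, 0.438, -0.290); φ = arcsin(p_z) ≈ -16.84°, λ = atan2(p_y, p_x) ≈ 152.78°.

≈ lat 16.8°S, lon 152.8°E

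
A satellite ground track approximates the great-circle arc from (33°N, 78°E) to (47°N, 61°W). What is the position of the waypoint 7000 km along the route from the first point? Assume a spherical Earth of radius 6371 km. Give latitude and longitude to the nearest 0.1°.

Write both endpoints as unit vectors p₁, p₂ with components (cos φ cos λ, cos φ sin λ, sin φ).
The central angle between the endpoints is δ = arccos(p₁·p₂) ≈ 1.604 rad (91.9°). The total great-circle distance is δ·R ≈ 1.604 × 6371 ≈ 10220 km, so the target fraction is f = 7000/10220 ≈ 0.685.
Interpolate at f ≈ 0.685 with slerp weights a = sin((1−f)δ)/sin δ ≈ 0.484, b = sin(fδ)/sin δ ≈ 0.891.
p = a·p₁ + b·p₂ ≈ (0.379, -0.134, 0.916); φ = arcsin(p_z) ≈ 66.29°, λ = atan2(p_y, p_x) ≈ -19.48°.

≈ (66.3°N, 19.5°W)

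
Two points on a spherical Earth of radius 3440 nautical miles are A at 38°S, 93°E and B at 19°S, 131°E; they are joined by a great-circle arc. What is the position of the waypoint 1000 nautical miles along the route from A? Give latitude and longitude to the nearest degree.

Write both endpoints as unit vectors p₁, p₂ with components (cos φ cos λ, cos φ sin λ, sin φ).
The central angle between the endpoints is δ = arccos(p₁·p₂) ≈ 0.664 rad (38.0°). The total great-circle distance is δ·R ≈ 0.664 × 3440 ≈ 2284 nmi, so the target fraction is f = 1000/2284 ≈ 0.438.
Interpolate at f ≈ 0.438 with slerp weights a = sin((1−f)δ)/sin δ ≈ 0.592, b = sin(fδ)/sin δ ≈ 0.465.
p = a·p₁ + b·p₂ ≈ (-0.313, 0.798, -0.516); φ = arcsin(p_z) ≈ -31.05°, λ = atan2(p_y, p_x) ≈ 111.42°.

≈ 31°S, 111°E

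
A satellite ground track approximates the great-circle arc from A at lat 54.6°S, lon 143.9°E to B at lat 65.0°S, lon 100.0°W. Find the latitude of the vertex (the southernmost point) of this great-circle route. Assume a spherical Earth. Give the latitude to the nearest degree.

The great circle lies in the plane with unit normal n̂ = (p₁ × p₂)/|p₁ × p₂|.
Here n̂_z ≈ +0.283; the vertex latitude is φ_max = arccos|n̂_z| ≈ 73.5°.
Check via Clairaut: cos φ_max = |cos φ₁| · sin C = cos(54.6°)·sin(150.7°) ≈ 0.283, again giving ≈ 73.5°.

≈ 74°S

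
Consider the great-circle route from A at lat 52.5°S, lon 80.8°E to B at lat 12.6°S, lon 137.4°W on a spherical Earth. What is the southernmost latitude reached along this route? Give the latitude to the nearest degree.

The great circle lies in the plane with unit normal n̂ = (p₁ × p₂)/|p₁ × p₂|.
Here n̂_z ≈ +0.384; the vertex latitude is φ_max = arccos|n̂_z| ≈ 67.4°.

≈ 67°S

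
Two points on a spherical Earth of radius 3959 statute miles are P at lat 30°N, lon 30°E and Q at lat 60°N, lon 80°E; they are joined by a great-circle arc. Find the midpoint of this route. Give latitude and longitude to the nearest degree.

The haversine formula gives a central angle δ ≈ 0.779 rad (44.7°) between the endpoints.
Interpolate at f = 1/2 with slerp weights a = sin((1−f)δ)/sin δ ≈ 0.541, b = sin(fδ)/sin δ ≈ 0.541.
p = a·p₁ + b·p₂ ≈ (0.452, 0.500, 0.738); φ = arcsin(p_z) ≈ 47.59°, λ = atan2(p_y, p_x) ≈ 47.88°.

≈ lat 48°N, lon 48°E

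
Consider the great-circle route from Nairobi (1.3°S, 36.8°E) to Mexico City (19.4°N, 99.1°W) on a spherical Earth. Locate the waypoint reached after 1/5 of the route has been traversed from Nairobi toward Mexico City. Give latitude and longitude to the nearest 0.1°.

≈ 10.1°N, 12.6°E

Write both endpoints as unit vectors p₁, p₂ with components (cos φ cos λ, cos φ sin λ, sin φ).
The central angle between the endpoints is δ = arccos(p₁·p₂) ≈ 2.325 rad (133.2°).
Interpolate at f = 1/5 with slerp weights a = sin((1−f)δ)/sin δ ≈ 1.315, b = sin(fδ)/sin δ ≈ 0.615.
p = a·p₁ + b·p₂ ≈ (0.961, 0.215, 0.175); φ = arcsin(p_z) ≈ 10.05°, λ = atan2(p_y, p_x) ≈ 12.58°.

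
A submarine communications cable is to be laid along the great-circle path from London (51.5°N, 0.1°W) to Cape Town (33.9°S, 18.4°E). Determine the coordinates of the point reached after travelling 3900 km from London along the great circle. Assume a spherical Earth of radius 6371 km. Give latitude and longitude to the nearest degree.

≈ 17°N, 9°E

The haversine formula gives a central angle δ ≈ 1.517 rad (86.9°) between the endpoints. The total great-circle distance is δ·R ≈ 1.517 × 6371 ≈ 9667 km, so the target fraction is f = 3900/9667 ≈ 0.403.
Interpolate at f ≈ 0.403 with slerp weights a = sin((1−f)δ)/sin δ ≈ 0.788, b = sin(fδ)/sin δ ≈ 0.575.
p = a·p₁ + b·p₂ ≈ (0.944, 0.150, 0.295); φ = arcsin(p_z) ≈ 17.18°, λ = atan2(p_y, p_x) ≈ 9.03°.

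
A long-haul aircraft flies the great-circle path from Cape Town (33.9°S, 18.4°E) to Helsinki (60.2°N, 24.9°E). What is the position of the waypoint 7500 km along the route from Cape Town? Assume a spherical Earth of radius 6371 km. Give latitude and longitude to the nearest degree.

Write both endpoints as unit vectors p₁, p₂ with components (cos φ cos λ, cos φ sin λ, sin φ).
The central angle between the endpoints is δ = arccos(p₁·p₂) ≈ 1.645 rad (94.3°). The total great-circle distance is δ·R ≈ 1.645 × 6371 ≈ 10480 km, so the target fraction is f = 7500/10480 ≈ 0.716.
Interpolate at f ≈ 0.716 with slerp weights a = sin((1−f)δ)/sin δ ≈ 0.452, b = sin(fδ)/sin δ ≈ 0.926.
p = a·p₁ + b·p₂ ≈ (0.774, 0.312, 0.551); φ = arcsin(p_z) ≈ 33.47°, λ = atan2(p_y, p_x) ≈ 21.98°.

≈ (33°N, 22°E)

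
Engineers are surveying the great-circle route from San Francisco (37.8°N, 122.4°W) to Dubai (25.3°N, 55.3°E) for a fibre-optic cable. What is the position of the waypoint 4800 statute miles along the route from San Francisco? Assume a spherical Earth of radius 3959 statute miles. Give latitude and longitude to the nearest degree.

≈ 73°N, 50°E

Write both endpoints as unit vectors p₁, p₂ with components (cos φ cos λ, cos φ sin λ, sin φ).
The central angle between the endpoints is δ = arccos(p₁·p₂) ≈ 2.040 rad (116.9°). The total great-circle distance is δ·R ≈ 2.040 × 3959 ≈ 8075 mi, so the target fraction is f = 4800/8075 ≈ 0.594.
Interpolate at f ≈ 0.594 with slerp weights a = sin((1−f)δ)/sin δ ≈ 0.825, b = sin(fδ)/sin δ ≈ 1.050.
p = a·p₁ + b·p₂ ≈ (0.191, 0.230, 0.954); φ = arcsin(p_z) ≈ 72.62°, λ = atan2(p_y, p_x) ≈ 50.28°.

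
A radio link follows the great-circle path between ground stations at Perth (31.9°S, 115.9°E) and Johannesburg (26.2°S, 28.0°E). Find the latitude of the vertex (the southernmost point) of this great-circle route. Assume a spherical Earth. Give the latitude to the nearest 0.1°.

The great circle lies in the plane with unit normal n̂ = (p₁ × p₂)/|p₁ × p₂|.
Here n̂_z ≈ -0.789; the vertex latitude is φ_max = arccos|n̂_z| ≈ 37.9°.
Check via Clairaut: cos φ_max = |cos φ₁| · sin C = cos(31.9°)·sin(111.7°) ≈ 0.789, again giving ≈ 37.9°.

≈ 37.9°S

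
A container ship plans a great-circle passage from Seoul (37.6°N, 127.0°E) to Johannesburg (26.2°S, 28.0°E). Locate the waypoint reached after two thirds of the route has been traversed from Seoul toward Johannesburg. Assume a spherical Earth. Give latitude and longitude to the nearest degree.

≈ 3°S, 59°E

Write both endpoints as unit vectors p₁, p₂ with components (cos φ cos λ, cos φ sin λ, sin φ).
The central angle between the endpoints is δ = arccos(p₁·p₂) ≈ 1.961 rad (112.4°).
Interpolate at f = 2/3 with slerp weights a = sin((1−f)δ)/sin δ ≈ 0.658, b = sin(fδ)/sin δ ≈ 1.044.
p = a·p₁ + b·p₂ ≈ (0.514, 0.856, -0.060); φ = arcsin(p_z) ≈ -3.42°, λ = atan2(p_y, p_x) ≈ 59.03°.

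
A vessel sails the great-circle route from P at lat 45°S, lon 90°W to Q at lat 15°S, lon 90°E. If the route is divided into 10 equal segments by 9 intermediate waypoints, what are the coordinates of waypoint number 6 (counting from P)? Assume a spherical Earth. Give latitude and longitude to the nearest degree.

The haversine formula gives a central angle δ ≈ 2.094 rad (120.0°) between the endpoints.
Interpolate at f = 6/10 with slerp weights a = sin((1−f)δ)/sin δ ≈ 0.858, b = sin(fδ)/sin δ ≈ 1.098.
p = a·p₁ + b·p₂ ≈ (0.000, 0.454, -0.891); φ = arcsin(p_z) ≈ -63.00°, λ = atan2(p_y, p_x) ≈ 90.00°.

≈ lat 63°S, lon 90°E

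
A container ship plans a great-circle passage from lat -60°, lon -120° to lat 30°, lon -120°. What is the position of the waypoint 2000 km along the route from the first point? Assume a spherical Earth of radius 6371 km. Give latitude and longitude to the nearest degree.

≈ lat -42°, lon -120°

From cos δ = sin φ₁ sin φ₂ + cos φ₁ cos φ₂ cos Δλ, the central angle is δ ≈ 1.571 rad (90.0°). The total great-circle distance is δ·R ≈ 1.571 × 6371 ≈ 10008 km, so the target fraction is f = 2000/10008 ≈ 0.200.
Interpolate at f ≈ 0.200 with slerp weights a = sin((1−f)δ)/sin δ ≈ 0.951, b = sin(fδ)/sin δ ≈ 0.309.
p = a·p₁ + b·p₂ ≈ (-0.371, -0.643, -0.669); φ = arcsin(p_z) ≈ -42.01°, λ = atan2(p_y, p_x) ≈ -120.00°.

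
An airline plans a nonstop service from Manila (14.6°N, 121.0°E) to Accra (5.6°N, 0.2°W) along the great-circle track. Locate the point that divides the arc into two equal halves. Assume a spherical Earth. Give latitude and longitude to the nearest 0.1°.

From cos δ = sin φ₁ sin φ₂ + cos φ₁ cos φ₂ cos Δλ, the central angle is δ ≈ 2.065 rad (118.3°).
Interpolate at f = 1/2 with slerp weights a = sin((1−f)δ)/sin δ ≈ 0.975, b = sin(fδ)/sin δ ≈ 0.975.
p = a·p₁ + b·p₂ ≈ (0.485, 0.806, 0.341); φ = arcsin(p_z) ≈ 19.94°, λ = atan2(p_y, p_x) ≈ 58.97°.

≈ 19.9°N, 59.0°E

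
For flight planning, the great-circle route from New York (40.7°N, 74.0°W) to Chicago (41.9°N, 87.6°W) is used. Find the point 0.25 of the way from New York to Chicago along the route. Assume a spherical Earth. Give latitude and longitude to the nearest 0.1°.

The haversine formula gives a central angle δ ≈ 0.179 rad (10.3°) between the endpoints.
Interpolate at f = 0.25 with slerp weights a = sin((1−f)δ)/sin δ ≈ 0.752, b = sin(fδ)/sin δ ≈ 0.251.
p = a·p₁ + b·p₂ ≈ (0.165, -0.735, 0.658); φ = arcsin(p_z) ≈ 41.15°, λ = atan2(p_y, p_x) ≈ -77.35°.

≈ 41.1°N, 77.3°W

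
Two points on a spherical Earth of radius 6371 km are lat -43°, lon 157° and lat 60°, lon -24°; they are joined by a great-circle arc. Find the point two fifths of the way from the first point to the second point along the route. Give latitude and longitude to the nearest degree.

Convert each endpoint to a unit vector on the sphere (x = cos φ cos λ, y = cos φ sin λ, z = sin φ).
The central angle between the endpoints is δ = arccos(p₁·p₂) ≈ 2.845 rad (163.0°).
Interpolate at f = 2/5 with slerp weights a = sin((1−f)δ)/sin δ ≈ 3.387, b = sin(fδ)/sin δ ≈ 3.103.
p = a·p₁ + b·p₂ ≈ (-0.863, 0.337, 0.377); φ = arcsin(p_z) ≈ 22.18°, λ = atan2(p_y, p_x) ≈ 158.68°.

≈ lat 22°, lon 159°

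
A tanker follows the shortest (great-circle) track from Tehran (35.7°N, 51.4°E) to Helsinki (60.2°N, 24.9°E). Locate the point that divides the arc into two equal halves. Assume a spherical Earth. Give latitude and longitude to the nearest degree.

The haversine formula gives a central angle δ ≈ 0.521 rad (29.8°) between the endpoints.
Interpolate at f = 1/2 with slerp weights a = sin((1−f)δ)/sin δ ≈ 0.517, b = sin(fδ)/sin δ ≈ 0.517.
p = a·p₁ + b·p₂ ≈ (0.495, 0.437, 0.751); φ = arcsin(p_z) ≈ 48.67°, λ = atan2(p_y, p_x) ≈ 41.39°.

≈ (49°N, 41°E)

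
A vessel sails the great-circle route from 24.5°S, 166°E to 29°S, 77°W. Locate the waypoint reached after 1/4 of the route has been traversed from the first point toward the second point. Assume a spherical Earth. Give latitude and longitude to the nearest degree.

Convert each endpoint to a unit vector on the sphere (x = cos φ cos λ, y = cos φ sin λ, z = sin φ).
The central angle between the endpoints is δ = arccos(p₁·p₂) ≈ 1.732 rad (99.2°).
Interpolate at f = 1/4 with slerp weights a = sin((1−f)δ)/sin δ ≈ 0.976, b = sin(fδ)/sin δ ≈ 0.425.
p = a·p₁ + b·p₂ ≈ (-0.778, -0.147, -0.611); φ = arcsin(p_z) ≈ -37.64°, λ = atan2(p_y, p_x) ≈ -169.27°.

≈ 38°S, 169°W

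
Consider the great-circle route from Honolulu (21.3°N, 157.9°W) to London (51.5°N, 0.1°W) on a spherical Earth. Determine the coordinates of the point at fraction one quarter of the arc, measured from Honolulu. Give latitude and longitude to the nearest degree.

Write both endpoints as unit vectors p₁, p₂ with components (cos φ cos λ, cos φ sin λ, sin φ).
The central angle between the endpoints is δ = arccos(p₁·p₂) ≈ 1.826 rad (104.6°).
Interpolate at f = 1/4 with slerp weights a = sin((1−f)δ)/sin δ ≈ 1.013, b = sin(fδ)/sin δ ≈ 0.456.
p = a·p₁ + b·p₂ ≈ (-0.591, -0.355, 0.724); φ = arcsin(p_z) ≈ 46.43°, λ = atan2(p_y, p_x) ≈ -148.95°.

≈ 46°N, 149°W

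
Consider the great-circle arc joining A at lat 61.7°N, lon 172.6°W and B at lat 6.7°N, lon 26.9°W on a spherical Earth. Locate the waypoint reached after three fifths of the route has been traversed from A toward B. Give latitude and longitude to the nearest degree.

The haversine formula gives a central angle δ ≈ 1.861 rad (106.6°) between the endpoints.
Interpolate at f = 3/5 with slerp weights a = sin((1−f)δ)/sin δ ≈ 0.707, b = sin(fδ)/sin δ ≈ 0.938.
p = a·p₁ + b·p₂ ≈ (0.498, -0.465, 0.732); φ = arcsin(p_z) ≈ 47.06°, λ = atan2(p_y, p_x) ≈ -43.00°.

≈ lat 47°N, lon 43°W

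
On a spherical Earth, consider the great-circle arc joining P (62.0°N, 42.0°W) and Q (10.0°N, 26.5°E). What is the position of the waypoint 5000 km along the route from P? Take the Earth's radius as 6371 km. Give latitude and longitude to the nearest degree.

The haversine formula gives a central angle δ ≈ 1.242 rad (71.2°) between the endpoints. The total great-circle distance is δ·R ≈ 1.242 × 6371 ≈ 7914 km, so the target fraction is f = 5000/7914 ≈ 0.632.
Interpolate at f ≈ 0.632 with slerp weights a = sin((1−f)δ)/sin δ ≈ 0.467, b = sin(fδ)/sin δ ≈ 0.747.
p = a·p₁ + b·p₂ ≈ (0.821, 0.182, 0.542); φ = arcsin(p_z) ≈ 32.79°, λ = atan2(p_y, p_x) ≈ 12.47°.

≈ (33°N, 12°E)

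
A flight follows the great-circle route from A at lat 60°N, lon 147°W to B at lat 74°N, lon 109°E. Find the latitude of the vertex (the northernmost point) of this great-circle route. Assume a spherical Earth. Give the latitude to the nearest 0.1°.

The great circle lies in the plane with unit normal n̂ = (p₁ × p₂)/|p₁ × p₂|.
Here n̂_z ≈ -0.222; the vertex latitude is φ_max = arccos|n̂_z| ≈ 77.1°.
Check via Clairaut: cos φ_max = |cos φ₁| · sin C = cos(60.0°)·sin(26.4°) ≈ 0.222, again giving ≈ 77.1°.

≈ 77.1°N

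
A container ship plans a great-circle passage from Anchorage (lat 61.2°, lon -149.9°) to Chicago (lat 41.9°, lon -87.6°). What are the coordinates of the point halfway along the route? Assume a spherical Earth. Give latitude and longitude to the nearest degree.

≈ lat 56°, lon -111°

The haversine formula gives a central angle δ ≈ 0.720 rad (41.2°) between the endpoints.
Interpolate at f = 1/2 with slerp weights a = sin((1−f)δ)/sin δ ≈ 0.534, b = sin(fδ)/sin δ ≈ 0.534.
p = a·p₁ + b·p₂ ≈ (-0.206, -0.526, 0.825); φ = arcsin(p_z) ≈ 55.58°, λ = atan2(p_y, p_x) ≈ -111.37°.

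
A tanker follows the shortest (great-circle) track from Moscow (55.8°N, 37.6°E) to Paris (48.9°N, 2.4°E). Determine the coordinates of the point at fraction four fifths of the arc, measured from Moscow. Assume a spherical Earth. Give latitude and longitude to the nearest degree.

Write both endpoints as unit vectors p₁, p₂ with components (cos φ cos λ, cos φ sin λ, sin φ).
The central angle between the endpoints is δ = arccos(p₁·p₂) ≈ 0.389 rad (22.3°).
Interpolate at f = 4/5 with slerp weights a = sin((1−f)δ)/sin δ ≈ 0.205, b = sin(fδ)/sin δ ≈ 0.807.
p = a·p₁ + b·p₂ ≈ (0.622, 0.093, 0.778); φ = arcsin(p_z) ≈ 51.07°, λ = atan2(p_y, p_x) ≈ 8.47°.

≈ (51°N, 8°E)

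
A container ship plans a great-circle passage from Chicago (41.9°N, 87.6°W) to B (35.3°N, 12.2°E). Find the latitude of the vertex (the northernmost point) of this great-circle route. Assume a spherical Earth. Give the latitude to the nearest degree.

The great circle lies in the plane with unit normal n̂ = (p₁ × p₂)/|p₁ × p₂|.
Here n̂_z ≈ +0.624; the vertex latitude is φ_max = arccos|n̂_z| ≈ 51.4°.

≈ 51°N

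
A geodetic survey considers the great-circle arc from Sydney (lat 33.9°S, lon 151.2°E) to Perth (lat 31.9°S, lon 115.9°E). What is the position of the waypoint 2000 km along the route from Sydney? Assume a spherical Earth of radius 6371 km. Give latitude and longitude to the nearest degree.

≈ lat 34°S, lon 129°E

Write both endpoints as unit vectors p₁, p₂ with components (cos φ cos λ, cos φ sin λ, sin φ).
The central angle between the endpoints is δ = arccos(p₁·p₂) ≈ 0.516 rad (29.6°). The total great-circle distance is δ·R ≈ 0.516 × 6371 ≈ 3287 km, so the target fraction is f = 2000/3287 ≈ 0.608.
Interpolate at f ≈ 0.608 with slerp weights a = sin((1−f)δ)/sin δ ≈ 0.407, b = sin(fδ)/sin δ ≈ 0.626.
p = a·p₁ + b·p₂ ≈ (-0.528, 0.641, -0.558); φ = arcsin(p_z) ≈ -33.89°, λ = atan2(p_y, p_x) ≈ 129.49°.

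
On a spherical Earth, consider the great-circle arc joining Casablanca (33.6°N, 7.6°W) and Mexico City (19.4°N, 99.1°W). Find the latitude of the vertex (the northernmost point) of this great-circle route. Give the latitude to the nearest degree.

The great circle lies in the plane with unit normal n̂ = (p₁ × p₂)/|p₁ × p₂|.
Here n̂_z ≈ -0.796; the vertex latitude is φ_max = arccos|n̂_z| ≈ 37.2°.
Check via Clairaut: cos φ_max = |cos φ₁| · sin C = cos(33.6°)·sin(72.9°) ≈ 0.796, again giving ≈ 37.2°.

≈ 37°N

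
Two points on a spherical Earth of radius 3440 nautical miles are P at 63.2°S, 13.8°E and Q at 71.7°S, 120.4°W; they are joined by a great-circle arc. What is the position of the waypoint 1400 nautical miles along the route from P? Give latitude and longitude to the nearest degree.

Write both endpoints as unit vectors p₁, p₂ with components (cos φ cos λ, cos φ sin λ, sin φ).
The central angle between the endpoints is δ = arccos(p₁·p₂) ≈ 0.725 rad (41.5°). The total great-circle distance is δ·R ≈ 0.725 × 3440 ≈ 2493 nmi, so the target fraction is f = 1400/2493 ≈ 0.562.
Interpolate at f ≈ 0.562 with slerp weights a = sin((1−f)δ)/sin δ ≈ 0.471, b = sin(fδ)/sin δ ≈ 0.597.
p = a·p₁ + b·p₂ ≈ (0.111, -0.111, -0.988); φ = arcsin(p_z) ≈ -80.95°, λ = atan2(p_y, p_x) ≈ -44.90°.

≈ 81°S, 45°W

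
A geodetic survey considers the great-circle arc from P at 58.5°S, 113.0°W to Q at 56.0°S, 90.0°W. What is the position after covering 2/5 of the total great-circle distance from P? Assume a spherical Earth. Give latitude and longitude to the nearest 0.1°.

≈ 58.0°S, 103.4°W

Write both endpoints as unit vectors p₁, p₂ with components (cos φ cos λ, cos φ sin λ, sin φ).
The central angle between the endpoints is δ = arccos(p₁·p₂) ≈ 0.220 rad (12.6°).
Interpolate at f = 2/5 with slerp weights a = sin((1−f)δ)/sin δ ≈ 0.603, b = sin(fδ)/sin δ ≈ 0.403.
p = a·p₁ + b·p₂ ≈ (-0.123, -0.515, -0.848); φ = arcsin(p_z) ≈ -58.01°, λ = atan2(p_y, p_x) ≈ -103.44°.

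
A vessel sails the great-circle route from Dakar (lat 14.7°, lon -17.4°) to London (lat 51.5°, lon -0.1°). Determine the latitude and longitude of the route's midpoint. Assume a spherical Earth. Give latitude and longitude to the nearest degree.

Convert each endpoint to a unit vector on the sphere (x = cos φ cos λ, y = cos φ sin λ, z = sin φ).
The central angle between the endpoints is δ = arccos(p₁·p₂) ≈ 0.686 rad (39.3°).
Interpolate at f = 1/2 with slerp weights a = sin((1−f)δ)/sin δ ≈ 0.531, b = sin(fδ)/sin δ ≈ 0.531.
p = a·p₁ + b·p₂ ≈ (0.821, -0.154, 0.550); φ = arcsin(p_z) ≈ 33.39°, λ = atan2(p_y, p_x) ≈ -10.64°.

≈ lat 33°, lon -11°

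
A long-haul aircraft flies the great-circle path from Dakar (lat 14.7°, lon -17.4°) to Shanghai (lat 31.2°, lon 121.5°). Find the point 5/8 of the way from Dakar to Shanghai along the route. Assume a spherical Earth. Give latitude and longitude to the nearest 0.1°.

≈ lat 51.2°, lon 66.3°

Write both endpoints as unit vectors p₁, p₂ with components (cos φ cos λ, cos φ sin λ, sin φ).
The central angle between the endpoints is δ = arccos(p₁·p₂) ≈ 2.085 rad (119.5°).
Interpolate at f = 5/8 with slerp weights a = sin((1−f)δ)/sin δ ≈ 0.809, b = sin(fδ)/sin δ ≈ 1.108.
p = a·p₁ + b·p₂ ≈ (0.252, 0.574, 0.779); φ = arcsin(p_z) ≈ 51.19°, λ = atan2(p_y, p_x) ≈ 66.29°.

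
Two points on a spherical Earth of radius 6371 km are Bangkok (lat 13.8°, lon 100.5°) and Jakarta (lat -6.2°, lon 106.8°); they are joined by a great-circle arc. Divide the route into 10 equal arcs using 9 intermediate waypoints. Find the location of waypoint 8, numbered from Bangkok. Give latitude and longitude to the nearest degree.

Write both endpoints as unit vectors p₁, p₂ with components (cos φ cos λ, cos φ sin λ, sin φ).
The central angle between the endpoints is δ = arccos(p₁·p₂) ≈ 0.366 rad (21.0°).
Interpolate at f = 8/10 with slerp weights a = sin((1−f)δ)/sin δ ≈ 0.204, b = sin(fδ)/sin δ ≈ 0.806.
p = a·p₁ + b·p₂ ≈ (-0.268, 0.963, -0.038); φ = arcsin(p_z) ≈ -2.20°, λ = atan2(p_y, p_x) ≈ 105.55°.

≈ lat -2°, lon 106°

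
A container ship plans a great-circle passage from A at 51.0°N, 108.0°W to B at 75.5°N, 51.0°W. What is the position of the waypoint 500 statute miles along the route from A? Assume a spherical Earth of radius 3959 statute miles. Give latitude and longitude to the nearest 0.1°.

The haversine formula gives a central angle δ ≈ 0.577 rad (33.0°) between the endpoints. The total great-circle distance is δ·R ≈ 0.577 × 3959 ≈ 2284 mi, so the target fraction is f = 500/2284 ≈ 0.219.
Interpolate at f ≈ 0.219 with slerp weights a = sin((1−f)δ)/sin δ ≈ 0.798, b = sin(fδ)/sin δ ≈ 0.231.
p = a·p₁ + b·p₂ ≈ (-0.119, -0.523, 0.844); φ = arcsin(p_z) ≈ 57.58°, λ = atan2(p_y, p_x) ≈ -102.81°.

≈ 57.6°N, 102.8°W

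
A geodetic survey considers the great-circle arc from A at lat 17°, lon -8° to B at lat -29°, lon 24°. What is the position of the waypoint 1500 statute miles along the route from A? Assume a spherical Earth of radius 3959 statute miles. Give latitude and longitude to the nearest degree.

Convert each endpoint to a unit vector on the sphere (x = cos φ cos λ, y = cos φ sin λ, z = sin φ).
The central angle between the endpoints is δ = arccos(p₁·p₂) ≈ 0.967 rad (55.4°). The total great-circle distance is δ·R ≈ 0.967 × 3959 ≈ 3829 mi, so the target fraction is f = 1500/3829 ≈ 0.392.
Interpolate at f ≈ 0.392 with slerp weights a = sin((1−f)δ)/sin δ ≈ 0.674, b = sin(fδ)/sin δ ≈ 0.449.
p = a·p₁ + b·p₂ ≈ (0.997, 0.070, -0.021); φ = arcsin(p_z) ≈ -1.19°, λ = atan2(p_y, p_x) ≈ 4.02°.

≈ lat -1°, lon 4°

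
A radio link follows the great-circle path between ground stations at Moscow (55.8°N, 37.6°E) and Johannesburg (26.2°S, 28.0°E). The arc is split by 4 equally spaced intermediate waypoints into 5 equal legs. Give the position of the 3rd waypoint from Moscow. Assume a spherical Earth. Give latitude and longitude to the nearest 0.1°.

Write both endpoints as unit vectors p₁, p₂ with components (cos φ cos λ, cos φ sin λ, sin φ).
The central angle between the endpoints is δ = arccos(p₁·p₂) ≈ 1.438 rad (82.4°).
Interpolate at f = 3/5 with slerp weights a = sin((1−f)δ)/sin δ ≈ 0.549, b = sin(fδ)/sin δ ≈ 0.767.
p = a·p₁ + b·p₂ ≈ (0.852, 0.511, 0.116); φ = arcsin(p_z) ≈ 6.64°, λ = atan2(p_y, p_x) ≈ 30.97°.

≈ 6.6°N, 31.0°E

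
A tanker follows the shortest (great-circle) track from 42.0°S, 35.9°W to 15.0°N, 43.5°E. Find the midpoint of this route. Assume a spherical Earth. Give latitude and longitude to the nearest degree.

Convert each endpoint to a unit vector on the sphere (x = cos φ cos λ, y = cos φ sin λ, z = sin φ).
The central angle between the endpoints is δ = arccos(p₁·p₂) ≈ 1.612 rad (92.4°).
Interpolate at f = 1/2 with slerp weights a = sin((1−f)δ)/sin δ ≈ 0.722, b = sin(fδ)/sin δ ≈ 0.722.
p = a·p₁ + b·p₂ ≈ (0.941, 0.165, -0.296); φ = arcsin(p_z) ≈ -17.24°, λ = atan2(p_y, p_x) ≈ 9.98°.

≈ 17°S, 10°E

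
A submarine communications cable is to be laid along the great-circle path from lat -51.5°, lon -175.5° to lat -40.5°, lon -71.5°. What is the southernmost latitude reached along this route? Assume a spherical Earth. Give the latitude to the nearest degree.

≈ -60°

The great circle lies in the plane with unit normal n̂ = (p₁ × p₂)/|p₁ × p₂|.
Here n̂_z ≈ +0.500; the vertex latitude is φ_max = arccos|n̂_z| ≈ 60.0°.
Check via Clairaut: cos φ_max = |cos φ₁| · sin C = cos(51.5°)·sin(126.6°) ≈ 0.500, again giving ≈ 60.0°.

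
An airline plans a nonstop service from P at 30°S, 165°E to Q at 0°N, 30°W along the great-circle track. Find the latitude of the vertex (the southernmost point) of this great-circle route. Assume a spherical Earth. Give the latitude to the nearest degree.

≈ 66°S

The great circle lies in the plane with unit normal n̂ = (p₁ × p₂)/|p₁ × p₂|.
Here n̂_z ≈ +0.409; the vertex latitude is φ_max = arccos|n̂_z| ≈ 65.9°.
Check via Clairaut: cos φ_max = |cos φ₁| · sin C = cos(30.0°)·sin(151.8°) ≈ 0.409, again giving ≈ 65.9°.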